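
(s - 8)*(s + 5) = s^2 - 3*s - 40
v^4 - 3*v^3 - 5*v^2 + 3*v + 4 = (v - 4)*(v - 1)*(v + 1)^2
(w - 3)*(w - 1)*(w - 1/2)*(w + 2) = w^4 - 5*w^3/2 - 4*w^2 + 17*w/2 - 3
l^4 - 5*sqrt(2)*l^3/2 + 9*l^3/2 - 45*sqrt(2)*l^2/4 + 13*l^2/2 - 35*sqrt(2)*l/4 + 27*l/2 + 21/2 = (l + 1)*(l + 7/2)*(l - 3*sqrt(2)/2)*(l - sqrt(2))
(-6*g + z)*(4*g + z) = -24*g^2 - 2*g*z + z^2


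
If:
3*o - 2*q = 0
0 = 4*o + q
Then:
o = 0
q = 0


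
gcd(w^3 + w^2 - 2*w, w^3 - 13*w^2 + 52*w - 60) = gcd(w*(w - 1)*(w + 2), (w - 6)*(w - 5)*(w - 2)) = 1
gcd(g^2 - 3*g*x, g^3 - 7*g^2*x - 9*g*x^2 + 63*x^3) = -g + 3*x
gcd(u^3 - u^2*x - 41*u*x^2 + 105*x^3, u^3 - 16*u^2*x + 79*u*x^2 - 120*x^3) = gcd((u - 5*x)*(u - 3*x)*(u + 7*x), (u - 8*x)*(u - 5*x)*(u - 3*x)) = u^2 - 8*u*x + 15*x^2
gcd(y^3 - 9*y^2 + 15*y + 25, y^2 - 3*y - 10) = y - 5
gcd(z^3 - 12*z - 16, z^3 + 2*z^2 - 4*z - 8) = z^2 + 4*z + 4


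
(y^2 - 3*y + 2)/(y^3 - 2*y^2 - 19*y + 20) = (y - 2)/(y^2 - y - 20)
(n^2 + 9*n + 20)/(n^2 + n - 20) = (n + 4)/(n - 4)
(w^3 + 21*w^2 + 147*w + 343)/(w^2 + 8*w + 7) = (w^2 + 14*w + 49)/(w + 1)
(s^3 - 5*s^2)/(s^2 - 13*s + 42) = s^2*(s - 5)/(s^2 - 13*s + 42)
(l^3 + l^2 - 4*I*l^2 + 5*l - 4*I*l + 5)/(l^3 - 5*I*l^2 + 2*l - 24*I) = (l^3 + l^2*(1 - 4*I) + l*(5 - 4*I) + 5)/(l^3 - 5*I*l^2 + 2*l - 24*I)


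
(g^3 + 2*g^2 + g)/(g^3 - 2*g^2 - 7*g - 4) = g/(g - 4)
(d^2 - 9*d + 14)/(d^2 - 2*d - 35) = (d - 2)/(d + 5)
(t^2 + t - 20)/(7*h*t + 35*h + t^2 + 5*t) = (t - 4)/(7*h + t)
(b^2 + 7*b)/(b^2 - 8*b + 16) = b*(b + 7)/(b^2 - 8*b + 16)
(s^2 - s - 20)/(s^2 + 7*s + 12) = (s - 5)/(s + 3)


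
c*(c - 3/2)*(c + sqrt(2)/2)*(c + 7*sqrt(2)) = c^4 - 3*c^3/2 + 15*sqrt(2)*c^3/2 - 45*sqrt(2)*c^2/4 + 7*c^2 - 21*c/2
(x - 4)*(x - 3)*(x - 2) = x^3 - 9*x^2 + 26*x - 24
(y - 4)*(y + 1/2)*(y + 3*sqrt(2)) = y^3 - 7*y^2/2 + 3*sqrt(2)*y^2 - 21*sqrt(2)*y/2 - 2*y - 6*sqrt(2)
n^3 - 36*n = n*(n - 6)*(n + 6)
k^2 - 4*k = k*(k - 4)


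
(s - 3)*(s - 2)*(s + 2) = s^3 - 3*s^2 - 4*s + 12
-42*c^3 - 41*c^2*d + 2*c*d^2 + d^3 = (-6*c + d)*(c + d)*(7*c + d)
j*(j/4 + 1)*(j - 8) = j^3/4 - j^2 - 8*j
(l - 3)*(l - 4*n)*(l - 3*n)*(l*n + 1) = l^4*n - 7*l^3*n^2 - 3*l^3*n + l^3 + 12*l^2*n^3 + 21*l^2*n^2 - 7*l^2*n - 3*l^2 - 36*l*n^3 + 12*l*n^2 + 21*l*n - 36*n^2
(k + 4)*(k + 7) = k^2 + 11*k + 28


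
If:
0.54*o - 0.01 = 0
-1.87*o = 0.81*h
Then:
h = -0.04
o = 0.02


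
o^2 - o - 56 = (o - 8)*(o + 7)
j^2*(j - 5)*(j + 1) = j^4 - 4*j^3 - 5*j^2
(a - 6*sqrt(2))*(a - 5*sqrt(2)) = a^2 - 11*sqrt(2)*a + 60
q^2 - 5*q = q*(q - 5)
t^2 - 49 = (t - 7)*(t + 7)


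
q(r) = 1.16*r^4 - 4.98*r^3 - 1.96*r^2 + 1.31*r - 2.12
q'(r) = 4.64*r^3 - 14.94*r^2 - 3.92*r + 1.31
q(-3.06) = 219.91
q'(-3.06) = -259.54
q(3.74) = -58.20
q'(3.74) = 20.41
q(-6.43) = 3215.25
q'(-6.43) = -1824.71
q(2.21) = -34.88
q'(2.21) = -30.24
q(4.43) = -20.98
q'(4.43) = 94.14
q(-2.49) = 103.94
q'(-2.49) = -153.19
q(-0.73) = -1.85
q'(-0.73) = -5.59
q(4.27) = -34.35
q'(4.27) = 73.42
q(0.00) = -2.12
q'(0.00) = 1.31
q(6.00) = 362.86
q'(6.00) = 442.19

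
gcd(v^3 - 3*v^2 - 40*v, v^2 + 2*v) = v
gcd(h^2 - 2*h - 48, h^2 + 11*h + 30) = h + 6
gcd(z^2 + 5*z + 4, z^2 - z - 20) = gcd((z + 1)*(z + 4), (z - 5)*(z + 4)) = z + 4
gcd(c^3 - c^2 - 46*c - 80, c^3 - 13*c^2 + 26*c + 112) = c^2 - 6*c - 16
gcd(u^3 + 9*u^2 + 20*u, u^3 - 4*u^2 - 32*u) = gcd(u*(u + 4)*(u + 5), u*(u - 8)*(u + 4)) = u^2 + 4*u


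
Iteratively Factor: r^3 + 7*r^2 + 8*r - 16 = (r + 4)*(r^2 + 3*r - 4) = (r + 4)^2*(r - 1)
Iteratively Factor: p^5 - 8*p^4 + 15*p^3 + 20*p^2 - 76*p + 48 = (p - 3)*(p^4 - 5*p^3 + 20*p - 16) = (p - 3)*(p - 2)*(p^3 - 3*p^2 - 6*p + 8) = (p - 4)*(p - 3)*(p - 2)*(p^2 + p - 2) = (p - 4)*(p - 3)*(p - 2)*(p - 1)*(p + 2)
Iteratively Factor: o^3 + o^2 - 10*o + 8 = (o - 1)*(o^2 + 2*o - 8) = (o - 1)*(o + 4)*(o - 2)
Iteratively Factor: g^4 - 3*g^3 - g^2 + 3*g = (g)*(g^3 - 3*g^2 - g + 3) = g*(g - 3)*(g^2 - 1) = g*(g - 3)*(g + 1)*(g - 1)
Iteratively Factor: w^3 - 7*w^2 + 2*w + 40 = (w + 2)*(w^2 - 9*w + 20) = (w - 5)*(w + 2)*(w - 4)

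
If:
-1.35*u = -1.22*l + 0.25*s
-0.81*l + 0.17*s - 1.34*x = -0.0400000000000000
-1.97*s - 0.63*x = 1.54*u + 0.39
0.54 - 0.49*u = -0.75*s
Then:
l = 0.37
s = -0.45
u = 0.42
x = -0.25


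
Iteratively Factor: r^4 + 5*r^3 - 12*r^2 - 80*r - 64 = (r + 4)*(r^3 + r^2 - 16*r - 16) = (r - 4)*(r + 4)*(r^2 + 5*r + 4) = (r - 4)*(r + 4)^2*(r + 1)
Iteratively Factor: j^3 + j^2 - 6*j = (j)*(j^2 + j - 6) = j*(j + 3)*(j - 2)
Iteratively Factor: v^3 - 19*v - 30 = (v + 2)*(v^2 - 2*v - 15) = (v + 2)*(v + 3)*(v - 5)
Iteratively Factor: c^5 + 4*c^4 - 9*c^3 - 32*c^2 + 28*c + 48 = (c - 2)*(c^4 + 6*c^3 + 3*c^2 - 26*c - 24) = (c - 2)*(c + 4)*(c^3 + 2*c^2 - 5*c - 6) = (c - 2)*(c + 1)*(c + 4)*(c^2 + c - 6) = (c - 2)*(c + 1)*(c + 3)*(c + 4)*(c - 2)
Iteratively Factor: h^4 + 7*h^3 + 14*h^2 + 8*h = (h + 4)*(h^3 + 3*h^2 + 2*h) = (h + 2)*(h + 4)*(h^2 + h) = h*(h + 2)*(h + 4)*(h + 1)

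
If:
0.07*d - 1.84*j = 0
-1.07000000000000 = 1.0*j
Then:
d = -28.13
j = -1.07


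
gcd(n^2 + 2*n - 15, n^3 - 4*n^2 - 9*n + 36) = n - 3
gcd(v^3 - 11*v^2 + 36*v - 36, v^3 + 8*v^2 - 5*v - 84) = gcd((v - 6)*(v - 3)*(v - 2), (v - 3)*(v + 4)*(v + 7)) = v - 3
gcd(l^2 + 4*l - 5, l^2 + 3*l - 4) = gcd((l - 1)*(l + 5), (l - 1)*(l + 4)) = l - 1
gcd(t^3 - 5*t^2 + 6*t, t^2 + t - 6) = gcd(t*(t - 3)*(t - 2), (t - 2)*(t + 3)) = t - 2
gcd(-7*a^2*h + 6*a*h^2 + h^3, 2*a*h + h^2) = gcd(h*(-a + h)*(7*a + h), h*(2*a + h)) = h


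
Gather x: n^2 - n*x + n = n^2 - n*x + n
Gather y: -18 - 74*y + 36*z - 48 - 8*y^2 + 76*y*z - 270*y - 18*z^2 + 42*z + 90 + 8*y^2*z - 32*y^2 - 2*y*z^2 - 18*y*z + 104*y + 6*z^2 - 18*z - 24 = y^2*(8*z - 40) + y*(-2*z^2 + 58*z - 240) - 12*z^2 + 60*z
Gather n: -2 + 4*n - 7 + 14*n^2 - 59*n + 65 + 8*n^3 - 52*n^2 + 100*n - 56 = 8*n^3 - 38*n^2 + 45*n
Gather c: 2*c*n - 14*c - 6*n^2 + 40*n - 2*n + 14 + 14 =c*(2*n - 14) - 6*n^2 + 38*n + 28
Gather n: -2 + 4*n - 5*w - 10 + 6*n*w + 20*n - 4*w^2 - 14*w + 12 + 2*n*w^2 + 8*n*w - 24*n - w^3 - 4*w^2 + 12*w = n*(2*w^2 + 14*w) - w^3 - 8*w^2 - 7*w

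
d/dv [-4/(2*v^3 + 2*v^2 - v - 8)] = 4*(6*v^2 + 4*v - 1)/(2*v^3 + 2*v^2 - v - 8)^2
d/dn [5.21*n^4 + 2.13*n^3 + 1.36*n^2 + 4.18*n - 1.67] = 20.84*n^3 + 6.39*n^2 + 2.72*n + 4.18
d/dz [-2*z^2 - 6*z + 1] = -4*z - 6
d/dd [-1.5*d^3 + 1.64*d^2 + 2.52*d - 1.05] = -4.5*d^2 + 3.28*d + 2.52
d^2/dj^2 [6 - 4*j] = 0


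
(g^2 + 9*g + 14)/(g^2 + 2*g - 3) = (g^2 + 9*g + 14)/(g^2 + 2*g - 3)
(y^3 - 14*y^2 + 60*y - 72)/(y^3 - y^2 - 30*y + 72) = (y^3 - 14*y^2 + 60*y - 72)/(y^3 - y^2 - 30*y + 72)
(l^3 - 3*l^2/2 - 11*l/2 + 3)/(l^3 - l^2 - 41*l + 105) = (l^2 + 3*l/2 - 1)/(l^2 + 2*l - 35)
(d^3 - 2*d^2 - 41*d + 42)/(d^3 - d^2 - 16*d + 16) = (d^2 - d - 42)/(d^2 - 16)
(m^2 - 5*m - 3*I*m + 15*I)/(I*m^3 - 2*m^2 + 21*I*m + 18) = I*(5 - m)/(m^2 + 5*I*m + 6)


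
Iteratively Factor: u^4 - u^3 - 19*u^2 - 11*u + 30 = (u - 5)*(u^3 + 4*u^2 + u - 6) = (u - 5)*(u + 3)*(u^2 + u - 2) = (u - 5)*(u - 1)*(u + 3)*(u + 2)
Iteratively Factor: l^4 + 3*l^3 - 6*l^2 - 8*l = (l + 4)*(l^3 - l^2 - 2*l) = l*(l + 4)*(l^2 - l - 2) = l*(l - 2)*(l + 4)*(l + 1)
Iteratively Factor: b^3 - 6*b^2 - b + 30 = (b - 5)*(b^2 - b - 6) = (b - 5)*(b + 2)*(b - 3)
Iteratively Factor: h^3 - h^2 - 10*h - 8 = (h + 2)*(h^2 - 3*h - 4) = (h + 1)*(h + 2)*(h - 4)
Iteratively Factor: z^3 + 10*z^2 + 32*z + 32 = (z + 2)*(z^2 + 8*z + 16) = (z + 2)*(z + 4)*(z + 4)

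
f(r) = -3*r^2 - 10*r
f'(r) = -6*r - 10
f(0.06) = -0.61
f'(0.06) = -10.36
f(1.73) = -26.28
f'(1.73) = -20.38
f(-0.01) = 0.10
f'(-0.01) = -9.94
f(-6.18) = -52.78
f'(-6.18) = 27.08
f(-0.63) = 5.11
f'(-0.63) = -6.22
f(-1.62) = 8.33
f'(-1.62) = -0.28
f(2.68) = -48.35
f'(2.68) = -26.08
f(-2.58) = 5.83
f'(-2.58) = 5.48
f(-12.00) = -312.00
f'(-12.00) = 62.00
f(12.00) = -552.00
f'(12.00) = -82.00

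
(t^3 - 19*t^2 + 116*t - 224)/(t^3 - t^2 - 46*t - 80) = (t^2 - 11*t + 28)/(t^2 + 7*t + 10)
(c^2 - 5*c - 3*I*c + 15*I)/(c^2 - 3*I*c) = (c - 5)/c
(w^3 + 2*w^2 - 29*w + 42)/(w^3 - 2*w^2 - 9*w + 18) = (w + 7)/(w + 3)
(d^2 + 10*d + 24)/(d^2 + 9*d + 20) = (d + 6)/(d + 5)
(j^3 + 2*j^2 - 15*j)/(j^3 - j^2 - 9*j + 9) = j*(j + 5)/(j^2 + 2*j - 3)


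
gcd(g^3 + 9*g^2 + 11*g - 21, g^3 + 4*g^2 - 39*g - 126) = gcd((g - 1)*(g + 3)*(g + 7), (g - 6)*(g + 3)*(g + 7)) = g^2 + 10*g + 21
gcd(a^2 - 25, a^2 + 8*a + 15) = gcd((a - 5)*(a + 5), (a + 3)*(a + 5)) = a + 5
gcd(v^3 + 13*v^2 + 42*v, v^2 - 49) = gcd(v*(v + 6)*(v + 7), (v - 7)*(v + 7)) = v + 7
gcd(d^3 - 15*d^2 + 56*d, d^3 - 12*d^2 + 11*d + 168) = d^2 - 15*d + 56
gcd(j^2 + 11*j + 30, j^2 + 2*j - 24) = j + 6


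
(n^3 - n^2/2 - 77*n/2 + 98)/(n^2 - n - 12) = (2*n^2 + 7*n - 49)/(2*(n + 3))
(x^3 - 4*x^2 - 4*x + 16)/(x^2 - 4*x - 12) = (x^2 - 6*x + 8)/(x - 6)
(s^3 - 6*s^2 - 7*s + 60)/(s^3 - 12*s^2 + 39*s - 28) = (s^2 - 2*s - 15)/(s^2 - 8*s + 7)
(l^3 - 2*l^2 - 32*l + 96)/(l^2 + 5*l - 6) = (l^2 - 8*l + 16)/(l - 1)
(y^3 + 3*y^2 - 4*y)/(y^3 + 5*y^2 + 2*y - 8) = y/(y + 2)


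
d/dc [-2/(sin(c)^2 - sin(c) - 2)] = 2*(2*sin(c) - 1)*cos(c)/(sin(c) + cos(c)^2 + 1)^2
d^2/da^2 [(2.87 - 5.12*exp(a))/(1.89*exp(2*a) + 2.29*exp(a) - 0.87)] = (-18.289152*exp(4*a) + 63.16758*exp(3*a) - 13.247955*exp(2*a) + 23.726555*exp(a) + 1.842573)*exp(a)/(6.751269*exp(6*a) + 24.540327*exp(5*a) + 20.410866*exp(4*a) - 10.583693*exp(3*a) - 9.395478*exp(2*a) + 5.199903*exp(a) - 0.658503)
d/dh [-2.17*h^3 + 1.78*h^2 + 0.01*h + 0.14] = -6.51*h^2 + 3.56*h + 0.01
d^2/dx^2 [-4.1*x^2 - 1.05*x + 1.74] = -8.20000000000000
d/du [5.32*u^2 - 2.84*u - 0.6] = 10.64*u - 2.84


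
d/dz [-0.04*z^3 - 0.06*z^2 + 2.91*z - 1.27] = -0.12*z^2 - 0.12*z + 2.91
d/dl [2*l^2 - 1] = 4*l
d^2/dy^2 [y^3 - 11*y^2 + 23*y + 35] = 6*y - 22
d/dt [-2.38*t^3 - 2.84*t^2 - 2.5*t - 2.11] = -7.14*t^2 - 5.68*t - 2.5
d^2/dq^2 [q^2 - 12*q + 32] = 2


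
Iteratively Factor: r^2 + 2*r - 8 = (r - 2)*(r + 4)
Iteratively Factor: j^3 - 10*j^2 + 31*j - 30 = (j - 5)*(j^2 - 5*j + 6) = (j - 5)*(j - 3)*(j - 2)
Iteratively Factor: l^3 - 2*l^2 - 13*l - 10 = (l + 2)*(l^2 - 4*l - 5) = (l - 5)*(l + 2)*(l + 1)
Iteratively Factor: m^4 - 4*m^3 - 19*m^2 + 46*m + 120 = (m + 3)*(m^3 - 7*m^2 + 2*m + 40) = (m + 2)*(m + 3)*(m^2 - 9*m + 20) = (m - 4)*(m + 2)*(m + 3)*(m - 5)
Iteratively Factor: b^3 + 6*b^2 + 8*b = (b + 2)*(b^2 + 4*b) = (b + 2)*(b + 4)*(b)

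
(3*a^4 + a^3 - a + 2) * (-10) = -30*a^4 - 10*a^3 + 10*a - 20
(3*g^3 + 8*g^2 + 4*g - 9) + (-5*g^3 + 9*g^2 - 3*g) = -2*g^3 + 17*g^2 + g - 9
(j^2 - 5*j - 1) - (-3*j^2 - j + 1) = 4*j^2 - 4*j - 2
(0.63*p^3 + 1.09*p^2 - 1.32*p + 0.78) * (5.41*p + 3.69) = 3.4083*p^4 + 8.2216*p^3 - 3.1191*p^2 - 0.651*p + 2.8782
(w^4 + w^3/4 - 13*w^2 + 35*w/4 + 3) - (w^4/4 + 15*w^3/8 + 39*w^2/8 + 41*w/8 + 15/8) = 3*w^4/4 - 13*w^3/8 - 143*w^2/8 + 29*w/8 + 9/8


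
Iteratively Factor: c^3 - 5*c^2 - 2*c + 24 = (c - 3)*(c^2 - 2*c - 8) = (c - 4)*(c - 3)*(c + 2)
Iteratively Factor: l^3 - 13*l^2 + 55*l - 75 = (l - 3)*(l^2 - 10*l + 25) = (l - 5)*(l - 3)*(l - 5)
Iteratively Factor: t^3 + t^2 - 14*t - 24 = (t - 4)*(t^2 + 5*t + 6) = (t - 4)*(t + 3)*(t + 2)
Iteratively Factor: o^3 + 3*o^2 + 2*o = (o + 2)*(o^2 + o) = o*(o + 2)*(o + 1)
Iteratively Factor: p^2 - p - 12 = (p + 3)*(p - 4)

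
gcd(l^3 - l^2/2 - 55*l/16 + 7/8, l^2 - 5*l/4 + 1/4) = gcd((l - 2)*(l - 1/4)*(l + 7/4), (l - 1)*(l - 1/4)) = l - 1/4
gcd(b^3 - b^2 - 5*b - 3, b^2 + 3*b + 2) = b + 1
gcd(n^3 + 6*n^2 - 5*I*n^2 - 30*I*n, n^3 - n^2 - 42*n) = n^2 + 6*n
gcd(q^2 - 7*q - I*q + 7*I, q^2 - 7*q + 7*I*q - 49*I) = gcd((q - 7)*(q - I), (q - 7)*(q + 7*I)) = q - 7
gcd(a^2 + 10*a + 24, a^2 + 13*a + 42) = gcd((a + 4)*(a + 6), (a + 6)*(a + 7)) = a + 6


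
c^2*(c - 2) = c^3 - 2*c^2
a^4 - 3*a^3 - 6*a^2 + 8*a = a*(a - 4)*(a - 1)*(a + 2)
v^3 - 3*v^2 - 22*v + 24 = (v - 6)*(v - 1)*(v + 4)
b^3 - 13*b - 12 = (b - 4)*(b + 1)*(b + 3)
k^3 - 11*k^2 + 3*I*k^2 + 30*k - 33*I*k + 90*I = (k - 6)*(k - 5)*(k + 3*I)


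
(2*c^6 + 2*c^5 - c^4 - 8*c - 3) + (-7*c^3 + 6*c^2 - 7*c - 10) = 2*c^6 + 2*c^5 - c^4 - 7*c^3 + 6*c^2 - 15*c - 13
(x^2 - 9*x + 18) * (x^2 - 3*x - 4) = x^4 - 12*x^3 + 41*x^2 - 18*x - 72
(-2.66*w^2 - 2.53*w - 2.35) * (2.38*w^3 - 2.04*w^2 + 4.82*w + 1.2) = -6.3308*w^5 - 0.594999999999999*w^4 - 13.253*w^3 - 10.5926*w^2 - 14.363*w - 2.82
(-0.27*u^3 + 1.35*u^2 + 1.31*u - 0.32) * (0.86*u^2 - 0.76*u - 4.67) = -0.2322*u^5 + 1.3662*u^4 + 1.3615*u^3 - 7.5753*u^2 - 5.8745*u + 1.4944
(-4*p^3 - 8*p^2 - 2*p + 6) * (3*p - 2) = -12*p^4 - 16*p^3 + 10*p^2 + 22*p - 12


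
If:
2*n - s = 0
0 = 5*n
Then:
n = 0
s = 0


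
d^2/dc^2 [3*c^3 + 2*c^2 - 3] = 18*c + 4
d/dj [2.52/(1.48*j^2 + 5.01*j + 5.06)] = (-7.4592*j - 12.6252)/(1.48*j^2 + 5.01*j + 5.06)^2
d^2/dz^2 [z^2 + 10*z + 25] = 2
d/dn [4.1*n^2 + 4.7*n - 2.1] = 8.2*n + 4.7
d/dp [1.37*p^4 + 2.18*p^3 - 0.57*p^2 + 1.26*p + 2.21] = 5.48*p^3 + 6.54*p^2 - 1.14*p + 1.26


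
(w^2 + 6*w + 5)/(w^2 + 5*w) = (w + 1)/w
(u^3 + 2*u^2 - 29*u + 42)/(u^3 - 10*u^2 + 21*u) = (u^2 + 5*u - 14)/(u*(u - 7))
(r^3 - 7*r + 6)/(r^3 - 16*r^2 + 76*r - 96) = (r^2 + 2*r - 3)/(r^2 - 14*r + 48)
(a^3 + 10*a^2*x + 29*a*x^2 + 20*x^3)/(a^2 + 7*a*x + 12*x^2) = (a^2 + 6*a*x + 5*x^2)/(a + 3*x)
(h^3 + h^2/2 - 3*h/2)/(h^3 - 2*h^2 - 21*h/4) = 2*(h - 1)/(2*h - 7)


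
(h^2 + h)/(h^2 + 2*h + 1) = h/(h + 1)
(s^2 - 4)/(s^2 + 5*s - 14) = (s + 2)/(s + 7)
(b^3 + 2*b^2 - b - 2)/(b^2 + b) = b + 1 - 2/b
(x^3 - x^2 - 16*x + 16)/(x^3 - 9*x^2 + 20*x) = (x^2 + 3*x - 4)/(x*(x - 5))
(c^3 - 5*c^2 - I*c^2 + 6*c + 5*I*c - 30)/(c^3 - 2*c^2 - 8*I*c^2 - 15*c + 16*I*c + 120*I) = (c^2 - I*c + 6)/(c^2 + c*(3 - 8*I) - 24*I)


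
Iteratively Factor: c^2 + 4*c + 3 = (c + 3)*(c + 1)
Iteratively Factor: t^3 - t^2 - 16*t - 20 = (t + 2)*(t^2 - 3*t - 10) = (t - 5)*(t + 2)*(t + 2)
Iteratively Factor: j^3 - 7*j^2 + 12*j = (j)*(j^2 - 7*j + 12) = j*(j - 4)*(j - 3)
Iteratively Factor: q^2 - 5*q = (q - 5)*(q)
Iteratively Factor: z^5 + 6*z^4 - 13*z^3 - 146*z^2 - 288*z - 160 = (z + 4)*(z^4 + 2*z^3 - 21*z^2 - 62*z - 40) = (z + 1)*(z + 4)*(z^3 + z^2 - 22*z - 40) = (z + 1)*(z + 2)*(z + 4)*(z^2 - z - 20) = (z - 5)*(z + 1)*(z + 2)*(z + 4)*(z + 4)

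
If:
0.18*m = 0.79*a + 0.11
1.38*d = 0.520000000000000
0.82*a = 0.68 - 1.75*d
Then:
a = 0.03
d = 0.38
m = 0.72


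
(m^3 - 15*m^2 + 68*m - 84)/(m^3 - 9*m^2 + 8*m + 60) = (m^2 - 9*m + 14)/(m^2 - 3*m - 10)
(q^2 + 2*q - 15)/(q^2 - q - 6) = (q + 5)/(q + 2)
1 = 1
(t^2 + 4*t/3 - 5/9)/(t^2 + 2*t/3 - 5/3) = (t - 1/3)/(t - 1)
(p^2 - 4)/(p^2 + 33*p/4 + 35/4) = 4*(p^2 - 4)/(4*p^2 + 33*p + 35)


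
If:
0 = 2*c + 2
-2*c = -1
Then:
No Solution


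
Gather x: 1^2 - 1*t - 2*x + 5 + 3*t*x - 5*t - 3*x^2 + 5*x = -6*t - 3*x^2 + x*(3*t + 3) + 6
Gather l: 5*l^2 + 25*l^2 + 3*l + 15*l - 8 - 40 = 30*l^2 + 18*l - 48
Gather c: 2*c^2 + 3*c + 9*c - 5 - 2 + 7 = 2*c^2 + 12*c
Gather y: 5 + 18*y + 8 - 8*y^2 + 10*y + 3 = -8*y^2 + 28*y + 16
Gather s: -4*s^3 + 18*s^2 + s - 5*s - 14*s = -4*s^3 + 18*s^2 - 18*s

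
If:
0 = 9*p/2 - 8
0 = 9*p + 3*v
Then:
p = 16/9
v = -16/3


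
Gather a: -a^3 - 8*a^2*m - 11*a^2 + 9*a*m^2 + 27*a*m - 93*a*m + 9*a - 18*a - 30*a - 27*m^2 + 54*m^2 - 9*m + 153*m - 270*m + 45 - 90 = -a^3 + a^2*(-8*m - 11) + a*(9*m^2 - 66*m - 39) + 27*m^2 - 126*m - 45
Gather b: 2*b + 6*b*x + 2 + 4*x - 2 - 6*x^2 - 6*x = b*(6*x + 2) - 6*x^2 - 2*x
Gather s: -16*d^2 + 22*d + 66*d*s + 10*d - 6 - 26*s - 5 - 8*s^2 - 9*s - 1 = -16*d^2 + 32*d - 8*s^2 + s*(66*d - 35) - 12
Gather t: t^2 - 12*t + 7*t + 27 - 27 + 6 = t^2 - 5*t + 6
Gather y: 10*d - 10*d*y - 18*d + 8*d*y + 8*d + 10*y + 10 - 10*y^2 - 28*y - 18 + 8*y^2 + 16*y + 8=-2*y^2 + y*(-2*d - 2)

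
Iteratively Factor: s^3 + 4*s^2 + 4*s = (s + 2)*(s^2 + 2*s) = s*(s + 2)*(s + 2)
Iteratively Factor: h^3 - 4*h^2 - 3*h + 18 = (h + 2)*(h^2 - 6*h + 9) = (h - 3)*(h + 2)*(h - 3)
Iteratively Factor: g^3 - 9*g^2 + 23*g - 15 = (g - 1)*(g^2 - 8*g + 15) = (g - 3)*(g - 1)*(g - 5)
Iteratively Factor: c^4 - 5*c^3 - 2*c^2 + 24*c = (c)*(c^3 - 5*c^2 - 2*c + 24) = c*(c - 4)*(c^2 - c - 6) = c*(c - 4)*(c + 2)*(c - 3)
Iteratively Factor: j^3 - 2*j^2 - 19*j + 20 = (j + 4)*(j^2 - 6*j + 5) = (j - 1)*(j + 4)*(j - 5)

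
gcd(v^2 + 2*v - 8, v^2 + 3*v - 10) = v - 2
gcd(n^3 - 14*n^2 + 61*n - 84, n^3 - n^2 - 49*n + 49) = n - 7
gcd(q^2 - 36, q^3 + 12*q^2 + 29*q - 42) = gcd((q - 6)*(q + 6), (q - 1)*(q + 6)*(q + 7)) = q + 6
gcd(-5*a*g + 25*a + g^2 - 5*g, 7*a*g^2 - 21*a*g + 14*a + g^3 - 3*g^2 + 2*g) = 1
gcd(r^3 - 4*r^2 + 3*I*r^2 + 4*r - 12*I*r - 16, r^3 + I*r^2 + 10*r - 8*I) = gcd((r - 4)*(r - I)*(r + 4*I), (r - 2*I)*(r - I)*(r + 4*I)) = r^2 + 3*I*r + 4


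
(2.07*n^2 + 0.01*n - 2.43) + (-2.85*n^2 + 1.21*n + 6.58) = -0.78*n^2 + 1.22*n + 4.15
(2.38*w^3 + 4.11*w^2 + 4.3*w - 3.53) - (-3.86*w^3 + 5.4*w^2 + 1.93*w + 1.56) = 6.24*w^3 - 1.29*w^2 + 2.37*w - 5.09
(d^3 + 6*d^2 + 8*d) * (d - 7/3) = d^4 + 11*d^3/3 - 6*d^2 - 56*d/3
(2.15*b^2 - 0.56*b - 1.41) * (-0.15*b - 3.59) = -0.3225*b^3 - 7.6345*b^2 + 2.2219*b + 5.0619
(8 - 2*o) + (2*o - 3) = 5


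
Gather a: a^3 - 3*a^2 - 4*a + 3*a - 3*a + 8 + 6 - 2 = a^3 - 3*a^2 - 4*a + 12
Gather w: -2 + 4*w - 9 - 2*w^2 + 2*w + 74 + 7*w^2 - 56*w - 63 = 5*w^2 - 50*w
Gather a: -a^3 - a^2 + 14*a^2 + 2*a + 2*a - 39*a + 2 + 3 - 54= -a^3 + 13*a^2 - 35*a - 49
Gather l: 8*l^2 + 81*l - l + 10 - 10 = 8*l^2 + 80*l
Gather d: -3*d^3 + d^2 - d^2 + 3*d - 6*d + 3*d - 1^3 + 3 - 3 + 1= -3*d^3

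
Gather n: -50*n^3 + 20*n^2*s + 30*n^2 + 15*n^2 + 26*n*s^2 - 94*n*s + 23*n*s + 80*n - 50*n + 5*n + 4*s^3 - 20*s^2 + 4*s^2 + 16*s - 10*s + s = -50*n^3 + n^2*(20*s + 45) + n*(26*s^2 - 71*s + 35) + 4*s^3 - 16*s^2 + 7*s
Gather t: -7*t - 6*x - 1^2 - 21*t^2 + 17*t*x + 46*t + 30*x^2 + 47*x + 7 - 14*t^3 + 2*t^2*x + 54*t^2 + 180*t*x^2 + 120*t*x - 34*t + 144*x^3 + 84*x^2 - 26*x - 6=-14*t^3 + t^2*(2*x + 33) + t*(180*x^2 + 137*x + 5) + 144*x^3 + 114*x^2 + 15*x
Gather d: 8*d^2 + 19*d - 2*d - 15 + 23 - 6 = 8*d^2 + 17*d + 2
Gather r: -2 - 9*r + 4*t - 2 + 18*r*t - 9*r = r*(18*t - 18) + 4*t - 4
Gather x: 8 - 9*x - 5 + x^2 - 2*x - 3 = x^2 - 11*x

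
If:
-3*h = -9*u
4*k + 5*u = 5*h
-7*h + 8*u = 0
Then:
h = 0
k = 0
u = 0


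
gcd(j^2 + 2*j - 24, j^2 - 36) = j + 6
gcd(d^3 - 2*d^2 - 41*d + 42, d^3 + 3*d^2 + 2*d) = 1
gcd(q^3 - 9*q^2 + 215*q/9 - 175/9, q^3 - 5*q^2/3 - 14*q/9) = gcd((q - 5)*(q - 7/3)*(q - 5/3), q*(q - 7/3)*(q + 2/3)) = q - 7/3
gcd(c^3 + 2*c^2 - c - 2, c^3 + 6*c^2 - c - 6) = c^2 - 1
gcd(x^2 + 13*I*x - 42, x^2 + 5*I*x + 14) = x + 7*I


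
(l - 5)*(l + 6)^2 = l^3 + 7*l^2 - 24*l - 180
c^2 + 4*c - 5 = (c - 1)*(c + 5)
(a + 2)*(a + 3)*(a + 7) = a^3 + 12*a^2 + 41*a + 42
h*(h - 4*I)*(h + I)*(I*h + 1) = I*h^4 + 4*h^3 + I*h^2 + 4*h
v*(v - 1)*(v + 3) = v^3 + 2*v^2 - 3*v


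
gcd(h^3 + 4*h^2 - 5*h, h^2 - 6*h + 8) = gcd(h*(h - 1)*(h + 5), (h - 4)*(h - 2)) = 1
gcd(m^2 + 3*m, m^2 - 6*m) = m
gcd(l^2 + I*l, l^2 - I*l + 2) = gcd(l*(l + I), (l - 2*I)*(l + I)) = l + I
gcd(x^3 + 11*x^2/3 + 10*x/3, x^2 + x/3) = x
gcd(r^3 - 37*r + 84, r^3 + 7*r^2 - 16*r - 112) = r^2 + 3*r - 28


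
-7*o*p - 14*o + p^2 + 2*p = (-7*o + p)*(p + 2)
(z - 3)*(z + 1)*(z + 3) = z^3 + z^2 - 9*z - 9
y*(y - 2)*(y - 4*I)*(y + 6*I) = y^4 - 2*y^3 + 2*I*y^3 + 24*y^2 - 4*I*y^2 - 48*y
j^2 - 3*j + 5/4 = (j - 5/2)*(j - 1/2)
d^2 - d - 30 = (d - 6)*(d + 5)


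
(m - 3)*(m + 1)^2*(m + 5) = m^4 + 4*m^3 - 10*m^2 - 28*m - 15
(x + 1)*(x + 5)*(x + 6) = x^3 + 12*x^2 + 41*x + 30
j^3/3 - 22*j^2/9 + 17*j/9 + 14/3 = (j/3 + 1/3)*(j - 6)*(j - 7/3)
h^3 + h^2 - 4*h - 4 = (h - 2)*(h + 1)*(h + 2)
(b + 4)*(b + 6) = b^2 + 10*b + 24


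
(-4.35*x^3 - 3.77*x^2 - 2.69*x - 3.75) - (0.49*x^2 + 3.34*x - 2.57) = -4.35*x^3 - 4.26*x^2 - 6.03*x - 1.18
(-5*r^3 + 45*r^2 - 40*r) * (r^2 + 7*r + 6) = -5*r^5 + 10*r^4 + 245*r^3 - 10*r^2 - 240*r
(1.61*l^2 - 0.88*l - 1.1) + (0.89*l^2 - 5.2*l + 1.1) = 2.5*l^2 - 6.08*l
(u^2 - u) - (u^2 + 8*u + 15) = -9*u - 15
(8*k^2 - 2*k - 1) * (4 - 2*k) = -16*k^3 + 36*k^2 - 6*k - 4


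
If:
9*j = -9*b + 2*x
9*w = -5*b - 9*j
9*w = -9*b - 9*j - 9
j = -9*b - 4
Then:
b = -9/4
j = 65/4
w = -15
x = 63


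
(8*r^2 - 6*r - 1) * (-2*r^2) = -16*r^4 + 12*r^3 + 2*r^2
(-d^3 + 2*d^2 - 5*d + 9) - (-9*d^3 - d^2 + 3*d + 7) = 8*d^3 + 3*d^2 - 8*d + 2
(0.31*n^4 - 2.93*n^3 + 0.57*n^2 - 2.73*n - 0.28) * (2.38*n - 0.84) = 0.7378*n^5 - 7.2338*n^4 + 3.8178*n^3 - 6.9762*n^2 + 1.6268*n + 0.2352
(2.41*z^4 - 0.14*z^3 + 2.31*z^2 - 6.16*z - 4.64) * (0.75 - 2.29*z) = -5.5189*z^5 + 2.1281*z^4 - 5.3949*z^3 + 15.8389*z^2 + 6.0056*z - 3.48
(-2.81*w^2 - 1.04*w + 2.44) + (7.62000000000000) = -2.81*w^2 - 1.04*w + 10.06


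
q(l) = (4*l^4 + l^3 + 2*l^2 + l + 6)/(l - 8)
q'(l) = (16*l^3 + 3*l^2 + 4*l + 1)/(l - 8) - (4*l^4 + l^3 + 2*l^2 + l + 6)/(l - 8)^2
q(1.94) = -13.11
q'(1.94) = -24.75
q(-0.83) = -0.89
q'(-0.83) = 0.96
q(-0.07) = -0.74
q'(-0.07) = -0.18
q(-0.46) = -0.71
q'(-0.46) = 0.12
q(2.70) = -48.21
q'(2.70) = -74.87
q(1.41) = -4.55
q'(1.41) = -9.41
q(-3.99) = -82.08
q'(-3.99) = 75.18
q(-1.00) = -1.11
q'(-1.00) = 1.65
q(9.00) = 27150.00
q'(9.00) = -15206.00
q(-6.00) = -360.00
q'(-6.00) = 215.07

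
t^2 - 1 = (t - 1)*(t + 1)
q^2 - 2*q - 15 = (q - 5)*(q + 3)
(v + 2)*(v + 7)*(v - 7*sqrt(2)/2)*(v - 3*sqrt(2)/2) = v^4 - 5*sqrt(2)*v^3 + 9*v^3 - 45*sqrt(2)*v^2 + 49*v^2/2 - 70*sqrt(2)*v + 189*v/2 + 147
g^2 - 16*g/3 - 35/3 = (g - 7)*(g + 5/3)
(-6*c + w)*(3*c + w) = -18*c^2 - 3*c*w + w^2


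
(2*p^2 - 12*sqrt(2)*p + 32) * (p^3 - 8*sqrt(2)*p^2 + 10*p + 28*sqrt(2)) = 2*p^5 - 28*sqrt(2)*p^4 + 244*p^3 - 320*sqrt(2)*p^2 - 352*p + 896*sqrt(2)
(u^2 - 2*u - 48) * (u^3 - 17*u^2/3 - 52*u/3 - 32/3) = u^5 - 23*u^4/3 - 54*u^3 + 296*u^2 + 2560*u/3 + 512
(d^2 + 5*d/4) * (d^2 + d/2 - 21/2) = d^4 + 7*d^3/4 - 79*d^2/8 - 105*d/8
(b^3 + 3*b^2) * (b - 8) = b^4 - 5*b^3 - 24*b^2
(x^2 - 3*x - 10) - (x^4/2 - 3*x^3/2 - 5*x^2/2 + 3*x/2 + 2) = -x^4/2 + 3*x^3/2 + 7*x^2/2 - 9*x/2 - 12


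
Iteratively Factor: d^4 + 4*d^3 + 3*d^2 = (d)*(d^3 + 4*d^2 + 3*d) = d^2*(d^2 + 4*d + 3) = d^2*(d + 1)*(d + 3)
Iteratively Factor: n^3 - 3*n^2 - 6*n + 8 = (n - 1)*(n^2 - 2*n - 8) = (n - 1)*(n + 2)*(n - 4)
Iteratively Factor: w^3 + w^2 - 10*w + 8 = (w + 4)*(w^2 - 3*w + 2) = (w - 2)*(w + 4)*(w - 1)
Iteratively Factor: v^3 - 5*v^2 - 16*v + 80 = (v + 4)*(v^2 - 9*v + 20) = (v - 4)*(v + 4)*(v - 5)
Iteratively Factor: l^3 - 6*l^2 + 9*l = (l - 3)*(l^2 - 3*l) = l*(l - 3)*(l - 3)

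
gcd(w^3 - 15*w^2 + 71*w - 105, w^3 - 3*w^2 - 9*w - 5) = w - 5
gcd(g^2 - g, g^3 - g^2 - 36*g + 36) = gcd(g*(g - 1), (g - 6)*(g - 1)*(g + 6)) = g - 1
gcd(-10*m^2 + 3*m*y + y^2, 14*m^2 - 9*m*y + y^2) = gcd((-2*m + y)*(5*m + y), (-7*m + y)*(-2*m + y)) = -2*m + y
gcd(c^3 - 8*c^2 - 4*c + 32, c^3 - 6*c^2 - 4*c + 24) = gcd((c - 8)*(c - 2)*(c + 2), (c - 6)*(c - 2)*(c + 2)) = c^2 - 4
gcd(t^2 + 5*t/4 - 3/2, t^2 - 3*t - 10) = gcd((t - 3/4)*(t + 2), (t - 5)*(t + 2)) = t + 2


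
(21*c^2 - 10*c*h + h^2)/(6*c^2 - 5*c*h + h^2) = (7*c - h)/(2*c - h)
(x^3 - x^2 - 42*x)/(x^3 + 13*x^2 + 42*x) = (x - 7)/(x + 7)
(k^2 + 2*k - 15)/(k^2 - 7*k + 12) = (k + 5)/(k - 4)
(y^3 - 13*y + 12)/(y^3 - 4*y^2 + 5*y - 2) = (y^2 + y - 12)/(y^2 - 3*y + 2)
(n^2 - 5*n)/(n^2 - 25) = n/(n + 5)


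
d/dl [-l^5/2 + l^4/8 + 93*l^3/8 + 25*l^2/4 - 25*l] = -5*l^4/2 + l^3/2 + 279*l^2/8 + 25*l/2 - 25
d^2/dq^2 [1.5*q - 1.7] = 0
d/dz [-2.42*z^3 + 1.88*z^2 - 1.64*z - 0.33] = -7.26*z^2 + 3.76*z - 1.64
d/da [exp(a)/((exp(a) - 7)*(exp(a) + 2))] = (-exp(2*a) - 14)*exp(a)/(exp(4*a) - 10*exp(3*a) - 3*exp(2*a) + 140*exp(a) + 196)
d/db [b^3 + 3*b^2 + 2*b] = 3*b^2 + 6*b + 2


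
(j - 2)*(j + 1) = j^2 - j - 2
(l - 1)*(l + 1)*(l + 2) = l^3 + 2*l^2 - l - 2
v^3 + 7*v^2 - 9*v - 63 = (v - 3)*(v + 3)*(v + 7)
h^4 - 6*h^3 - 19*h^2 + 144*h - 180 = (h - 6)*(h - 3)*(h - 2)*(h + 5)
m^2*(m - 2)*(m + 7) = m^4 + 5*m^3 - 14*m^2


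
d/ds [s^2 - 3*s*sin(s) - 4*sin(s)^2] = -3*s*cos(s) + 2*s - 3*sin(s) - 4*sin(2*s)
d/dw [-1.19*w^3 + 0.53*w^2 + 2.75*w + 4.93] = -3.57*w^2 + 1.06*w + 2.75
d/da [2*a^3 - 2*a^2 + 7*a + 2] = 6*a^2 - 4*a + 7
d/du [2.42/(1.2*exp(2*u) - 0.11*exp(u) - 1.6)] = (0.2662 - 5.808*exp(u))*exp(u)/(-1.2*exp(2*u) + 0.11*exp(u) + 1.6)^2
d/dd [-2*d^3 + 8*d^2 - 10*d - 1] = -6*d^2 + 16*d - 10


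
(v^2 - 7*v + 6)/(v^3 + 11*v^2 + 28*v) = (v^2 - 7*v + 6)/(v*(v^2 + 11*v + 28))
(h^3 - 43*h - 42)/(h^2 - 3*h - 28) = (h^2 + 7*h + 6)/(h + 4)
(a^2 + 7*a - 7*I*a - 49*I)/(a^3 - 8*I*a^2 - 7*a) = (a + 7)/(a*(a - I))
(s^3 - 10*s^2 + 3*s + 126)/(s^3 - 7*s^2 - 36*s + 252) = (s + 3)/(s + 6)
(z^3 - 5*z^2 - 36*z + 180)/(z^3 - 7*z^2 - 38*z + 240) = (z - 6)/(z - 8)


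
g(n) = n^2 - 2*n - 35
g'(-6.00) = -14.00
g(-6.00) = 13.00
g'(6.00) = 10.00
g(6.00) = -11.00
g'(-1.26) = -4.52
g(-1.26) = -30.89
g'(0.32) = -1.36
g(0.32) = -35.54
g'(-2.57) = -7.14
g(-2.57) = -23.26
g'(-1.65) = -5.30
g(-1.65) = -28.98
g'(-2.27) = -6.54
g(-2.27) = -25.31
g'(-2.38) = -6.76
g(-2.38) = -24.58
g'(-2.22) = -6.44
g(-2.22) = -25.63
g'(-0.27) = -2.54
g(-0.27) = -34.39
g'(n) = 2*n - 2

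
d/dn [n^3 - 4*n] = 3*n^2 - 4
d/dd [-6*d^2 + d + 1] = 1 - 12*d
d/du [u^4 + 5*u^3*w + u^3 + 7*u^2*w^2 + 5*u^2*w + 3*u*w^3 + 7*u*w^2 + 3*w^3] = 4*u^3 + 15*u^2*w + 3*u^2 + 14*u*w^2 + 10*u*w + 3*w^3 + 7*w^2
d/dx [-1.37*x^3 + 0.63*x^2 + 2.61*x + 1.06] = -4.11*x^2 + 1.26*x + 2.61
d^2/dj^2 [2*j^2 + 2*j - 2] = 4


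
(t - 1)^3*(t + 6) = t^4 + 3*t^3 - 15*t^2 + 17*t - 6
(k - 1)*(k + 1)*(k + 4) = k^3 + 4*k^2 - k - 4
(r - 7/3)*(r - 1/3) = r^2 - 8*r/3 + 7/9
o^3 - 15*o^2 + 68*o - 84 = (o - 7)*(o - 6)*(o - 2)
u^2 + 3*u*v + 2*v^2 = (u + v)*(u + 2*v)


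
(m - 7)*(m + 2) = m^2 - 5*m - 14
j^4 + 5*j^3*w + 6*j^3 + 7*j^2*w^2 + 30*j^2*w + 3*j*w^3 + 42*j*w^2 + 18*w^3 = (j + 6)*(j + w)^2*(j + 3*w)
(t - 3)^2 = t^2 - 6*t + 9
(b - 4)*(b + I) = b^2 - 4*b + I*b - 4*I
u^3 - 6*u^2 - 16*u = u*(u - 8)*(u + 2)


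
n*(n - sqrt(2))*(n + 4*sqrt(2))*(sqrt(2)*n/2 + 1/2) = sqrt(2)*n^4/2 + 7*n^3/2 - 5*sqrt(2)*n^2/2 - 4*n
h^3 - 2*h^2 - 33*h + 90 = (h - 5)*(h - 3)*(h + 6)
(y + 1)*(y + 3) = y^2 + 4*y + 3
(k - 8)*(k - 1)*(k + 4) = k^3 - 5*k^2 - 28*k + 32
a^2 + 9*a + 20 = (a + 4)*(a + 5)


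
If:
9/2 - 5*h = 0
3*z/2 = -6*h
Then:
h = 9/10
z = -18/5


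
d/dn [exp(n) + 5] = exp(n)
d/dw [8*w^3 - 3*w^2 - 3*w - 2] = 24*w^2 - 6*w - 3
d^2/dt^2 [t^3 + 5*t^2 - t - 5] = 6*t + 10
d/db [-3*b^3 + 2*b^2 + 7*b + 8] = -9*b^2 + 4*b + 7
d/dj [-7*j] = -7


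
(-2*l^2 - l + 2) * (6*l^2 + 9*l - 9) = -12*l^4 - 24*l^3 + 21*l^2 + 27*l - 18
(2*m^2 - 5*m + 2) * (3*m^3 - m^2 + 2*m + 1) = 6*m^5 - 17*m^4 + 15*m^3 - 10*m^2 - m + 2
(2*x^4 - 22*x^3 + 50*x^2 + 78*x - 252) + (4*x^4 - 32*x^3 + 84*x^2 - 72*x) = 6*x^4 - 54*x^3 + 134*x^2 + 6*x - 252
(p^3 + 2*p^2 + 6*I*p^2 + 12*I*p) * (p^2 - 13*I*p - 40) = p^5 + 2*p^4 - 7*I*p^4 + 38*p^3 - 14*I*p^3 + 76*p^2 - 240*I*p^2 - 480*I*p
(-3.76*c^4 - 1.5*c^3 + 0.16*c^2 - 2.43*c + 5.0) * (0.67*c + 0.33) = -2.5192*c^5 - 2.2458*c^4 - 0.3878*c^3 - 1.5753*c^2 + 2.5481*c + 1.65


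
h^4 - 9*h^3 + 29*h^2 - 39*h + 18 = (h - 3)^2*(h - 2)*(h - 1)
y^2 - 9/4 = (y - 3/2)*(y + 3/2)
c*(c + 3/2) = c^2 + 3*c/2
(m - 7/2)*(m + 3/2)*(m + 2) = m^3 - 37*m/4 - 21/2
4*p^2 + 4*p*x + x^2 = (2*p + x)^2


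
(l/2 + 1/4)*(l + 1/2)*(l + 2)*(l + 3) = l^4/2 + 3*l^3 + 45*l^2/8 + 29*l/8 + 3/4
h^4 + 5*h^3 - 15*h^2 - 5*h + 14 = (h - 2)*(h - 1)*(h + 1)*(h + 7)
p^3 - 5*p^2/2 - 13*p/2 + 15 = (p - 3)*(p - 2)*(p + 5/2)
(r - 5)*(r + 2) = r^2 - 3*r - 10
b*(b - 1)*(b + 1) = b^3 - b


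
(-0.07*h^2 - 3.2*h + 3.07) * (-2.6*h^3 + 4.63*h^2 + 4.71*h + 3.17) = 0.182*h^5 + 7.9959*h^4 - 23.1277*h^3 - 1.0798*h^2 + 4.3157*h + 9.7319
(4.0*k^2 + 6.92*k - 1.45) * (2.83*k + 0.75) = 11.32*k^3 + 22.5836*k^2 + 1.0865*k - 1.0875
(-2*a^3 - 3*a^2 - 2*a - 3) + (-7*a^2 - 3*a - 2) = -2*a^3 - 10*a^2 - 5*a - 5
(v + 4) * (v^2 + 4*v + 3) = v^3 + 8*v^2 + 19*v + 12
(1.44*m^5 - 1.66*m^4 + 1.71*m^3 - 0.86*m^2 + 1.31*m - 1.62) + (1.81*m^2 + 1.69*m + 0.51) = 1.44*m^5 - 1.66*m^4 + 1.71*m^3 + 0.95*m^2 + 3.0*m - 1.11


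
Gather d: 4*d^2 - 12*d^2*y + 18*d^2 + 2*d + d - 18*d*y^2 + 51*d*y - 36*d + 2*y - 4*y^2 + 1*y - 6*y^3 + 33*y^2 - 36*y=d^2*(22 - 12*y) + d*(-18*y^2 + 51*y - 33) - 6*y^3 + 29*y^2 - 33*y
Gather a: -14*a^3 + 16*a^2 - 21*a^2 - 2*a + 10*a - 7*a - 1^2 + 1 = -14*a^3 - 5*a^2 + a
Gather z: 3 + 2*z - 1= 2*z + 2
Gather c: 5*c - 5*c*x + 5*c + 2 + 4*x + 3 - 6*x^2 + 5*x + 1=c*(10 - 5*x) - 6*x^2 + 9*x + 6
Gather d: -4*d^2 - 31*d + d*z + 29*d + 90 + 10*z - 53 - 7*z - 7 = -4*d^2 + d*(z - 2) + 3*z + 30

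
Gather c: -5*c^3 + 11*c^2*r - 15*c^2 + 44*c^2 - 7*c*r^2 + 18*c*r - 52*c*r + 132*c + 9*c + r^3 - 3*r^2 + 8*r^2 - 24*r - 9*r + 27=-5*c^3 + c^2*(11*r + 29) + c*(-7*r^2 - 34*r + 141) + r^3 + 5*r^2 - 33*r + 27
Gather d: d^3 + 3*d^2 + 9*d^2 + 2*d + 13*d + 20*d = d^3 + 12*d^2 + 35*d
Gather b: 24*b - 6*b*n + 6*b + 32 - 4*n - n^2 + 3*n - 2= b*(30 - 6*n) - n^2 - n + 30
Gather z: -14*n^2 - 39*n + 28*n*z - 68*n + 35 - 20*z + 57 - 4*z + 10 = -14*n^2 - 107*n + z*(28*n - 24) + 102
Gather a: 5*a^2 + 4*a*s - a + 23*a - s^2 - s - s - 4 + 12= 5*a^2 + a*(4*s + 22) - s^2 - 2*s + 8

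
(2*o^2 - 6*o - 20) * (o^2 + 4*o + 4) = 2*o^4 + 2*o^3 - 36*o^2 - 104*o - 80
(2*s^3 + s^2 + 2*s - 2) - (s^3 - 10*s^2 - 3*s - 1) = s^3 + 11*s^2 + 5*s - 1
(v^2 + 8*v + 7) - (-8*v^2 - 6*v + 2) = 9*v^2 + 14*v + 5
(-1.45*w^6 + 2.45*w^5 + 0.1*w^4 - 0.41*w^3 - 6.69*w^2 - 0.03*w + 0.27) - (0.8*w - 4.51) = -1.45*w^6 + 2.45*w^5 + 0.1*w^4 - 0.41*w^3 - 6.69*w^2 - 0.83*w + 4.78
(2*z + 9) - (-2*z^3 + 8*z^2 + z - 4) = 2*z^3 - 8*z^2 + z + 13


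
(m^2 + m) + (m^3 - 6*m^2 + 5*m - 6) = m^3 - 5*m^2 + 6*m - 6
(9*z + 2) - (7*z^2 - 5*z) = -7*z^2 + 14*z + 2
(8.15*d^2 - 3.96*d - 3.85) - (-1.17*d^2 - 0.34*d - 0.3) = 9.32*d^2 - 3.62*d - 3.55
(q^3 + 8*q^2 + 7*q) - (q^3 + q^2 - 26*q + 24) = 7*q^2 + 33*q - 24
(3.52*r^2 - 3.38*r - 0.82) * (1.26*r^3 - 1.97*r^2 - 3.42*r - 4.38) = 4.4352*r^5 - 11.1932*r^4 - 6.413*r^3 - 2.2426*r^2 + 17.6088*r + 3.5916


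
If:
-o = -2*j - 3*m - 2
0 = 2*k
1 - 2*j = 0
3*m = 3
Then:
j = 1/2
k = 0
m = 1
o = 6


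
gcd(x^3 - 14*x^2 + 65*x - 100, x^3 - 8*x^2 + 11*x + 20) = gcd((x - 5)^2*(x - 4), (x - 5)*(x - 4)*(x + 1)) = x^2 - 9*x + 20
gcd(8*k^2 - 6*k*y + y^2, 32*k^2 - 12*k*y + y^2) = -4*k + y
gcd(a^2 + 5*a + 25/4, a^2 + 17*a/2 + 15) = a + 5/2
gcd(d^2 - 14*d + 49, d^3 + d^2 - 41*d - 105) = d - 7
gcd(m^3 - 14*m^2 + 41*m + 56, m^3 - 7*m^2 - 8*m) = m^2 - 7*m - 8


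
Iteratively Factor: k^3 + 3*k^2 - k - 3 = (k + 1)*(k^2 + 2*k - 3) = (k + 1)*(k + 3)*(k - 1)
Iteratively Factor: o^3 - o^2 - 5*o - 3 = (o + 1)*(o^2 - 2*o - 3) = (o - 3)*(o + 1)*(o + 1)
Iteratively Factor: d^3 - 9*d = (d)*(d^2 - 9) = d*(d - 3)*(d + 3)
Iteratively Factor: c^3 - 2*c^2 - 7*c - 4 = (c - 4)*(c^2 + 2*c + 1) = (c - 4)*(c + 1)*(c + 1)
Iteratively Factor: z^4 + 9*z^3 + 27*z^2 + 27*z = (z)*(z^3 + 9*z^2 + 27*z + 27) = z*(z + 3)*(z^2 + 6*z + 9) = z*(z + 3)^2*(z + 3)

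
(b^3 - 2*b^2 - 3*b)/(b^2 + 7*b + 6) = b*(b - 3)/(b + 6)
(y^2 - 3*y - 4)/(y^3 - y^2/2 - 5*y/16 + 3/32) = 32*(y^2 - 3*y - 4)/(32*y^3 - 16*y^2 - 10*y + 3)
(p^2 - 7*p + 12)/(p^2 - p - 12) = (p - 3)/(p + 3)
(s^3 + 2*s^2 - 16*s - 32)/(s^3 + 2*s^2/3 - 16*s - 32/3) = 3*(s + 2)/(3*s + 2)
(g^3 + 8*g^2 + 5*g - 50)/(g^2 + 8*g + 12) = (g^3 + 8*g^2 + 5*g - 50)/(g^2 + 8*g + 12)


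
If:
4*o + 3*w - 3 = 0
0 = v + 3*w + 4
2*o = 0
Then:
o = 0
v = -7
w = 1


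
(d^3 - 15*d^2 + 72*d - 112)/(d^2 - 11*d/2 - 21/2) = 2*(d^2 - 8*d + 16)/(2*d + 3)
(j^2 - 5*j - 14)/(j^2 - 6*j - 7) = (j + 2)/(j + 1)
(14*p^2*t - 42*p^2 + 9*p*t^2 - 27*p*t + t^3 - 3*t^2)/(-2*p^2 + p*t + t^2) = (-7*p*t + 21*p - t^2 + 3*t)/(p - t)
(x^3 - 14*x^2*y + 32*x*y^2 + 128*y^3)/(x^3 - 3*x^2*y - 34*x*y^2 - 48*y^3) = (x - 8*y)/(x + 3*y)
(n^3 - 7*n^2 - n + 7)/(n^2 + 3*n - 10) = (n^3 - 7*n^2 - n + 7)/(n^2 + 3*n - 10)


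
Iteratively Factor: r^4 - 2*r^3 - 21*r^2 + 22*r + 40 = (r + 1)*(r^3 - 3*r^2 - 18*r + 40) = (r - 2)*(r + 1)*(r^2 - r - 20) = (r - 2)*(r + 1)*(r + 4)*(r - 5)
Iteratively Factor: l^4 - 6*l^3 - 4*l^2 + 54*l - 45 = (l + 3)*(l^3 - 9*l^2 + 23*l - 15) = (l - 1)*(l + 3)*(l^2 - 8*l + 15) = (l - 3)*(l - 1)*(l + 3)*(l - 5)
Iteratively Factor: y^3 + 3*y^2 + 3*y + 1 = (y + 1)*(y^2 + 2*y + 1) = (y + 1)^2*(y + 1)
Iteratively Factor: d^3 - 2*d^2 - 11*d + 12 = (d - 1)*(d^2 - d - 12) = (d - 1)*(d + 3)*(d - 4)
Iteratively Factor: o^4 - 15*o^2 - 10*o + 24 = (o - 4)*(o^3 + 4*o^2 + o - 6) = (o - 4)*(o + 2)*(o^2 + 2*o - 3) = (o - 4)*(o + 2)*(o + 3)*(o - 1)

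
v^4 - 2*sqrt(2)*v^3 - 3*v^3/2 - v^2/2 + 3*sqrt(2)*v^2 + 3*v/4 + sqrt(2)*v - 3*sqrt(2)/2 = (v - 3/2)*(v - 2*sqrt(2))*(v - sqrt(2)/2)*(v + sqrt(2)/2)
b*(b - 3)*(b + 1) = b^3 - 2*b^2 - 3*b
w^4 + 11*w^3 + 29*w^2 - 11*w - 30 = (w - 1)*(w + 1)*(w + 5)*(w + 6)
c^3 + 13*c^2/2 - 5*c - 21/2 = (c - 3/2)*(c + 1)*(c + 7)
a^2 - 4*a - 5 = (a - 5)*(a + 1)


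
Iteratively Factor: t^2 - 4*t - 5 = (t + 1)*(t - 5)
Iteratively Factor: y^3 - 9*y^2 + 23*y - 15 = (y - 5)*(y^2 - 4*y + 3) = (y - 5)*(y - 1)*(y - 3)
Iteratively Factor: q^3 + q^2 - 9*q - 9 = (q + 3)*(q^2 - 2*q - 3) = (q + 1)*(q + 3)*(q - 3)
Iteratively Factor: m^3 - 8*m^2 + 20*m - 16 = (m - 2)*(m^2 - 6*m + 8) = (m - 2)^2*(m - 4)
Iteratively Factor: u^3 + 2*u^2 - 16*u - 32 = (u - 4)*(u^2 + 6*u + 8) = (u - 4)*(u + 2)*(u + 4)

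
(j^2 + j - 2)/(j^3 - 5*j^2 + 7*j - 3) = (j + 2)/(j^2 - 4*j + 3)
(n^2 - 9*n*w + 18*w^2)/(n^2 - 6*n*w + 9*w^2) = (-n + 6*w)/(-n + 3*w)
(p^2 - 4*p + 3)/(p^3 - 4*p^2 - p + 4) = (p - 3)/(p^2 - 3*p - 4)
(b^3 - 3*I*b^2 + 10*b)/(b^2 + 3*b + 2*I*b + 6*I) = b*(b - 5*I)/(b + 3)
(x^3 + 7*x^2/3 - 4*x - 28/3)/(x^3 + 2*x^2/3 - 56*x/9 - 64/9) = 3*(3*x^2 + x - 14)/(9*x^2 - 12*x - 32)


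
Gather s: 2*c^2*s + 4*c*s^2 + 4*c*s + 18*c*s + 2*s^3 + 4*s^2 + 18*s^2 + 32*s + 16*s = 2*s^3 + s^2*(4*c + 22) + s*(2*c^2 + 22*c + 48)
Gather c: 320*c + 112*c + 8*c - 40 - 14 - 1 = 440*c - 55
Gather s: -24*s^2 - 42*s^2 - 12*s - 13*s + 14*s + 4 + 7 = -66*s^2 - 11*s + 11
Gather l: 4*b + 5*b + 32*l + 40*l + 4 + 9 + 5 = 9*b + 72*l + 18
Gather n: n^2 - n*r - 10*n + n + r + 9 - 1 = n^2 + n*(-r - 9) + r + 8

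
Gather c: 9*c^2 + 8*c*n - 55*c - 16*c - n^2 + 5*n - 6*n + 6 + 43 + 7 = 9*c^2 + c*(8*n - 71) - n^2 - n + 56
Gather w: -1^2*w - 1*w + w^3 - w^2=w^3 - w^2 - 2*w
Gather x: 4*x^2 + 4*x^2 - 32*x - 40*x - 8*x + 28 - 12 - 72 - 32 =8*x^2 - 80*x - 88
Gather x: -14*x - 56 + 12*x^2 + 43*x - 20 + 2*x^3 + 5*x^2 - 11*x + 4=2*x^3 + 17*x^2 + 18*x - 72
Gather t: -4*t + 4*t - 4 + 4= 0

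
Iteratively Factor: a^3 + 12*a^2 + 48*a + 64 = (a + 4)*(a^2 + 8*a + 16) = (a + 4)^2*(a + 4)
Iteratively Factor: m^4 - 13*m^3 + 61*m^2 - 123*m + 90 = (m - 5)*(m^3 - 8*m^2 + 21*m - 18) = (m - 5)*(m - 3)*(m^2 - 5*m + 6) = (m - 5)*(m - 3)^2*(m - 2)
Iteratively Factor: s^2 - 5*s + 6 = (s - 3)*(s - 2)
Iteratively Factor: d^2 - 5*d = (d - 5)*(d)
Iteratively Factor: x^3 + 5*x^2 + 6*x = (x + 3)*(x^2 + 2*x) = (x + 2)*(x + 3)*(x)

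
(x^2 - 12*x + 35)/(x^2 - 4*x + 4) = (x^2 - 12*x + 35)/(x^2 - 4*x + 4)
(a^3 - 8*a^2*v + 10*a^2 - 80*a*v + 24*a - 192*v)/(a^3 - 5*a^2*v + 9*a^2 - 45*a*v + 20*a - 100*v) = (-a^2 + 8*a*v - 6*a + 48*v)/(-a^2 + 5*a*v - 5*a + 25*v)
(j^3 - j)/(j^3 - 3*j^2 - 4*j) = (j - 1)/(j - 4)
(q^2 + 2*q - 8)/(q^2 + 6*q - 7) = (q^2 + 2*q - 8)/(q^2 + 6*q - 7)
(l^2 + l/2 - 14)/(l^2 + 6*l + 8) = (l - 7/2)/(l + 2)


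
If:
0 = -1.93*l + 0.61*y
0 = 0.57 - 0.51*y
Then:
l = 0.35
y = 1.12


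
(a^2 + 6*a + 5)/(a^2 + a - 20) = (a + 1)/(a - 4)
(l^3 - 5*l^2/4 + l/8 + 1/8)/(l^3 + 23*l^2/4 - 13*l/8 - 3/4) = (l - 1)/(l + 6)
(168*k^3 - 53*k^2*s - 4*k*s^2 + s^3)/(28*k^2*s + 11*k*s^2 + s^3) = (24*k^2 - 11*k*s + s^2)/(s*(4*k + s))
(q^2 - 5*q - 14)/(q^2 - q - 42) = (q + 2)/(q + 6)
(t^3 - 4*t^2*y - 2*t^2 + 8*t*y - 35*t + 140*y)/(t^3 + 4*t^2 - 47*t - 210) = (t - 4*y)/(t + 6)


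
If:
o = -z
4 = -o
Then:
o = -4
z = 4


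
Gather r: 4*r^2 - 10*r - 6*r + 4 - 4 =4*r^2 - 16*r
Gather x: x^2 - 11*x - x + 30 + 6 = x^2 - 12*x + 36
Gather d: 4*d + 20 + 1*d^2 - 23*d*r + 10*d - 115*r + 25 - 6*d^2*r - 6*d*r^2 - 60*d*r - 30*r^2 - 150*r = d^2*(1 - 6*r) + d*(-6*r^2 - 83*r + 14) - 30*r^2 - 265*r + 45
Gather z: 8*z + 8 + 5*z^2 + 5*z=5*z^2 + 13*z + 8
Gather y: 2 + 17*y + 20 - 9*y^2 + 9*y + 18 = -9*y^2 + 26*y + 40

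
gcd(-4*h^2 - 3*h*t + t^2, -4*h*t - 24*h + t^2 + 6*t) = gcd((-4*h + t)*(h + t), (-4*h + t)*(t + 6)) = -4*h + t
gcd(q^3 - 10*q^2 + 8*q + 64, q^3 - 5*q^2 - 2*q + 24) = q^2 - 2*q - 8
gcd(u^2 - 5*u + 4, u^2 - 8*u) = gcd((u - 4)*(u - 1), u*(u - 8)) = 1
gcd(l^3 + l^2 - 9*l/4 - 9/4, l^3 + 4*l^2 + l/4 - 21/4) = l + 3/2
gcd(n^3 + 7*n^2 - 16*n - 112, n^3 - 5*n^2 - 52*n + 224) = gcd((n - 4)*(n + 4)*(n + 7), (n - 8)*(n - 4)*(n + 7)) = n^2 + 3*n - 28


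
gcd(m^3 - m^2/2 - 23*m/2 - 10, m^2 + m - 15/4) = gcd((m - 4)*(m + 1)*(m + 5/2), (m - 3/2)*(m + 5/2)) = m + 5/2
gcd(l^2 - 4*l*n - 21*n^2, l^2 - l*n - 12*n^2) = l + 3*n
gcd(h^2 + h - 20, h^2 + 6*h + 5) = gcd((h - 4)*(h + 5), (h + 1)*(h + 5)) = h + 5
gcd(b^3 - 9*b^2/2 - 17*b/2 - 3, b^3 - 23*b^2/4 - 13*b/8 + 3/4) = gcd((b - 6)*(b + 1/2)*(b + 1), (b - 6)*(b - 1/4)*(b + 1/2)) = b^2 - 11*b/2 - 3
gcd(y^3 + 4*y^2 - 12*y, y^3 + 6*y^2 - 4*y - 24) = y^2 + 4*y - 12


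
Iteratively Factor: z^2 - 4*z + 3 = (z - 3)*(z - 1)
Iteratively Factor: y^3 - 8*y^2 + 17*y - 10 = (y - 2)*(y^2 - 6*y + 5) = (y - 5)*(y - 2)*(y - 1)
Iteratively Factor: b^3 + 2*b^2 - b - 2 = (b + 2)*(b^2 - 1) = (b + 1)*(b + 2)*(b - 1)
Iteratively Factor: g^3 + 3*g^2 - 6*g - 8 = (g + 1)*(g^2 + 2*g - 8) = (g - 2)*(g + 1)*(g + 4)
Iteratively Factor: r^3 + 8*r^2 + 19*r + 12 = (r + 1)*(r^2 + 7*r + 12) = (r + 1)*(r + 3)*(r + 4)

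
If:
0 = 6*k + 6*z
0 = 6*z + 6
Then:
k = 1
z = -1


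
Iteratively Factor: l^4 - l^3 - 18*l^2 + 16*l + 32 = (l - 2)*(l^3 + l^2 - 16*l - 16) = (l - 2)*(l + 1)*(l^2 - 16) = (l - 4)*(l - 2)*(l + 1)*(l + 4)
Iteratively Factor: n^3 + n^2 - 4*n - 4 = (n - 2)*(n^2 + 3*n + 2) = (n - 2)*(n + 1)*(n + 2)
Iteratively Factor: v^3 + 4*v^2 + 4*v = (v)*(v^2 + 4*v + 4) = v*(v + 2)*(v + 2)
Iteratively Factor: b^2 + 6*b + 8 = (b + 4)*(b + 2)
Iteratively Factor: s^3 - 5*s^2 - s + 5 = (s - 1)*(s^2 - 4*s - 5) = (s - 5)*(s - 1)*(s + 1)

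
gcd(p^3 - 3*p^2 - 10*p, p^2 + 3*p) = p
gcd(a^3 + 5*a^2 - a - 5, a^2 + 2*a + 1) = a + 1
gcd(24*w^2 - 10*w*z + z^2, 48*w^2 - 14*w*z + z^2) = -6*w + z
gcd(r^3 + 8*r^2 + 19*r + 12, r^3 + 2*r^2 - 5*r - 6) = r^2 + 4*r + 3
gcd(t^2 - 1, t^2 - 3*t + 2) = t - 1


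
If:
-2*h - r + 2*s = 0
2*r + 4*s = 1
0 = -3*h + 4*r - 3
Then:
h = -2/7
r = 15/28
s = -1/56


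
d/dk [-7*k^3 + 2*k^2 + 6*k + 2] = -21*k^2 + 4*k + 6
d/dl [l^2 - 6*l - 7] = 2*l - 6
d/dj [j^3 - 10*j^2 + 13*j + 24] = 3*j^2 - 20*j + 13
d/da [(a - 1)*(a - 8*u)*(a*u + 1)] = u*(a - 1)*(a - 8*u) + (a - 1)*(a*u + 1) + (a - 8*u)*(a*u + 1)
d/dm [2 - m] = -1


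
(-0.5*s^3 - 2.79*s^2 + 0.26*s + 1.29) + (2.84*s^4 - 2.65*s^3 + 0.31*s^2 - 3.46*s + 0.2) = 2.84*s^4 - 3.15*s^3 - 2.48*s^2 - 3.2*s + 1.49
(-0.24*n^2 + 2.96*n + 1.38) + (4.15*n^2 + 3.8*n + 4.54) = 3.91*n^2 + 6.76*n + 5.92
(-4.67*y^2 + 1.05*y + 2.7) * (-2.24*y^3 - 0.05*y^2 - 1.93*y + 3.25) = 10.4608*y^5 - 2.1185*y^4 + 2.9126*y^3 - 17.339*y^2 - 1.7985*y + 8.775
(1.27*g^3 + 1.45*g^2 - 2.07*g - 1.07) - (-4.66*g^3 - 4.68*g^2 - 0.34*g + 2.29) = 5.93*g^3 + 6.13*g^2 - 1.73*g - 3.36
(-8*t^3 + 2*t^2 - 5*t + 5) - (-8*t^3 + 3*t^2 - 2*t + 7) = -t^2 - 3*t - 2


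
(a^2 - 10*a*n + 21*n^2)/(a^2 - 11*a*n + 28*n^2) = (a - 3*n)/(a - 4*n)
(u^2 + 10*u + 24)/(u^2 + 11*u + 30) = (u + 4)/(u + 5)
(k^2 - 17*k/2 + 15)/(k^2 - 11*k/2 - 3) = (2*k - 5)/(2*k + 1)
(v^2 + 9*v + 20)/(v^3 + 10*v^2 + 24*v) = (v + 5)/(v*(v + 6))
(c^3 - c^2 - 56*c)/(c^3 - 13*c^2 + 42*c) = (c^2 - c - 56)/(c^2 - 13*c + 42)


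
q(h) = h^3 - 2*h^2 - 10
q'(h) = 3*h^2 - 4*h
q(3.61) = 10.98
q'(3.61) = 24.66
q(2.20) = -9.03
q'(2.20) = 5.72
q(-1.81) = -22.48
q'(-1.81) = 17.07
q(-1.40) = -16.66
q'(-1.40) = 11.48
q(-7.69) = -583.03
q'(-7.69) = 208.17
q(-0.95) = -12.66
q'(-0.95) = 6.51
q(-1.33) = -15.89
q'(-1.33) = 10.63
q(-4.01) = -106.64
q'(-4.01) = 64.28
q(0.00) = -10.00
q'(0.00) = 0.00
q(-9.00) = -901.00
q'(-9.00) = 279.00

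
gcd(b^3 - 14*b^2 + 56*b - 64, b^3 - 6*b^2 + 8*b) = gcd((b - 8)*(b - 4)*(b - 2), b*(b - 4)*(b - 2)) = b^2 - 6*b + 8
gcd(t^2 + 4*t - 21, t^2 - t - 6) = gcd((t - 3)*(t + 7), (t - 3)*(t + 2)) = t - 3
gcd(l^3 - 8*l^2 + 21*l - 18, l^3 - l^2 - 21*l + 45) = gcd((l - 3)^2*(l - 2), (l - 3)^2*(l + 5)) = l^2 - 6*l + 9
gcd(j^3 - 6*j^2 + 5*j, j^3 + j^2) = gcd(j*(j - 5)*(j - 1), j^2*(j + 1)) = j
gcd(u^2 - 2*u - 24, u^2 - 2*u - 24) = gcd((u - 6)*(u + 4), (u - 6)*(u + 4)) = u^2 - 2*u - 24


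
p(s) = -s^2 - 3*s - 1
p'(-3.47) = 3.94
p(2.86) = -17.76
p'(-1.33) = -0.34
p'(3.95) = -10.90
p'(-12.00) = 21.00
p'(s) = -2*s - 3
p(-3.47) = -2.63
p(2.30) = -13.19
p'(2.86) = -8.72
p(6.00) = -55.00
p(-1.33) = 1.22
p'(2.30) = -7.60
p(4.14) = -30.56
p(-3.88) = -4.41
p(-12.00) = -109.00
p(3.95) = -28.45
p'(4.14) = -11.28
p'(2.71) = -8.42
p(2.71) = -16.47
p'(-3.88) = 4.76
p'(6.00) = -15.00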